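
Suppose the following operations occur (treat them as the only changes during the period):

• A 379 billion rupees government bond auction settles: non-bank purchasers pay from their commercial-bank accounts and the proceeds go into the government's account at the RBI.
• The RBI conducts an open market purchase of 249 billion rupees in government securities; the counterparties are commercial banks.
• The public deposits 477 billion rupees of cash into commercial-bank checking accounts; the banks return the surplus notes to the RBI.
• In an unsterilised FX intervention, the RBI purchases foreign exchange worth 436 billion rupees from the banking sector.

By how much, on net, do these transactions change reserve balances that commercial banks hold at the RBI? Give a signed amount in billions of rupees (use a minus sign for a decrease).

+783 billion

RBI balance sheet:
  Assets:      Securities +249B, Foreign assets +436B
  Liabilities: Bank reserves +783B, Currency in circulation −477B, Government deposits +379B
So the change in reserve balances that commercial banks hold at the RBI is +783 billion.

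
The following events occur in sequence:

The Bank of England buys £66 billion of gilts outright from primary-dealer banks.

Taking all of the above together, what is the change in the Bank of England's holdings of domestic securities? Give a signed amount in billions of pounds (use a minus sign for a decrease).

Bank of England balance sheet:
  Assets:      Securities +£66B
  Liabilities: Bank reserves +£66B
So the change in the Bank of England's holdings of domestic securities is +£66 billion.

+£66 billion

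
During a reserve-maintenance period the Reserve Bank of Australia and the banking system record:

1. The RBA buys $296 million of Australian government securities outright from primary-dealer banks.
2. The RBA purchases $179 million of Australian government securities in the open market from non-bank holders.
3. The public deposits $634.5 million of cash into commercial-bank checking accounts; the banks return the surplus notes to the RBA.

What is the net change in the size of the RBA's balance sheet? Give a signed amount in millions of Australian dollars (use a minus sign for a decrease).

+$475 million

RBA balance sheet:
  Assets:      Securities +$475M
  Liabilities: Bank reserves +$1109.5M, Currency in circulation −$634.5M
Commercial banking system:
  Assets:      Reserves at CB +$1109.5M, Securities −$296M
  Liabilities: Checkable deposits +$813.5M
Change in total RBA assets = +$475 million.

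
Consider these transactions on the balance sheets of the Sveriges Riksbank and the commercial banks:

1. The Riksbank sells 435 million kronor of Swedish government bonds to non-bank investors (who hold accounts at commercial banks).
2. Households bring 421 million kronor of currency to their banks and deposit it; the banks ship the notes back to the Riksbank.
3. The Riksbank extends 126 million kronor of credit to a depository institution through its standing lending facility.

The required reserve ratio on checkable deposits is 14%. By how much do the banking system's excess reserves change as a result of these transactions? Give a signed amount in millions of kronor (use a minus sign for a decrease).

Asset sale (to non-banks) 435 million kronor: reserves −435M, deposits −435M.
Currency deposit 421 million kronor: reserves +421M, deposits +421M.
Discount-window loan 126 million kronor: reserves +126M, deposits 0.
Totals: Δreserves = +112M, Δdeposits = −14M.
Δrequired reserves = 14% × −14M = −1.96M.
Δexcess reserves = Δreserves − Δrequired = +112M − (−1.96M) = +113.96 million.

+113.96 million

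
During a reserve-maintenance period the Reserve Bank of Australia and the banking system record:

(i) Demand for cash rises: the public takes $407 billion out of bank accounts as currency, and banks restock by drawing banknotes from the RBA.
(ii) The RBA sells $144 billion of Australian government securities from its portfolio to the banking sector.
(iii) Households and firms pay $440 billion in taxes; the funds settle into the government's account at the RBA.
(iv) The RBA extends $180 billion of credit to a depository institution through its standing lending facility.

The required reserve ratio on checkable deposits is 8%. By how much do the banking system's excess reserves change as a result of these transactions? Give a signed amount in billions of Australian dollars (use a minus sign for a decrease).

Currency withdrawal $407 billion: reserves −$407B, deposits −$407B.
OMO sale (to banks) $144 billion: reserves −$144B, deposits 0.
Government account inflow $440 billion: reserves −$440B, deposits −$440B.
Discount-window loan $180 billion: reserves +$180B, deposits 0.
Totals: Δreserves = −$811B, Δdeposits = −$847B.
Δrequired reserves = 8% × −$847B = −$67.76B.
Δexcess reserves = Δreserves − Δrequired = −$811B − (−$67.76B) = -$743.24 billion.

-$743.24 billion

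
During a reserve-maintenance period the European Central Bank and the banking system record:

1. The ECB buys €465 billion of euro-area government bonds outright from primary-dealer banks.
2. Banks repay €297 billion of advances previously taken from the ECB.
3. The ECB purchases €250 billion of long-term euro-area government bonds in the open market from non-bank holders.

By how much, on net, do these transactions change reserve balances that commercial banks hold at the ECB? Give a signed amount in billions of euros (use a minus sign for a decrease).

+€418 billion

OMO purchase (from banks) €465 billion: the ECB pays by crediting reserve accounts → +€465B.
Discount-window repayment €297 billion: repayment is debited from reserves → −€297B.
Asset purchase (from non-banks) €250 billion: the ECB pays by crediting reserve accounts → +€250B.
Net: 465 − 297 + 250 = +€418 billion.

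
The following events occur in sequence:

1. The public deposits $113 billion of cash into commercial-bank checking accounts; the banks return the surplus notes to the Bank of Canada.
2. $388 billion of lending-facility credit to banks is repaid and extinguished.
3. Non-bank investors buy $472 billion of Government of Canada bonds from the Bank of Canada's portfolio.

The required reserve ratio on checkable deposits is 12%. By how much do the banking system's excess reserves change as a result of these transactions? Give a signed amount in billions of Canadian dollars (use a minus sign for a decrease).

-$703.92 billion

Currency deposit $113 billion: reserves +$113B, deposits +$113B.
Discount-window repayment $388 billion: reserves −$388B, deposits 0.
Asset sale (to non-banks) $472 billion: reserves −$472B, deposits −$472B.
Totals: Δreserves = −$747B, Δdeposits = −$359B.
Δrequired reserves = 12% × −$359B = −$43.08B.
Δexcess reserves = Δreserves − Δrequired = −$747B − (−$43.08B) = -$703.92 billion.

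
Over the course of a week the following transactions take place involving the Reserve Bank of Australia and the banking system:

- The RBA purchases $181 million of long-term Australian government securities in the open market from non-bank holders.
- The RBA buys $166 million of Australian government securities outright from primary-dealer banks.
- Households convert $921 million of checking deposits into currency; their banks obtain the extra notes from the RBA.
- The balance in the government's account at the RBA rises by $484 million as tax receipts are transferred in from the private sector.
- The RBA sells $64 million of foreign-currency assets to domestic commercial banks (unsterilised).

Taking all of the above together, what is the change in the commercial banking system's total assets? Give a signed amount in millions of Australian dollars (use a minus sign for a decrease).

Asset purchase (from non-banks) $181 million: bank balance sheets expand → +$181M.
OMO purchase (from banks) $166 million: just an asset swap on bank balance sheets → 0.
Currency withdrawal $921 million: bank balance sheets shrink → −$921M.
Government account inflow $484 million: bank balance sheets shrink → −$484M.
FX sale $64 million: just an asset swap on bank balance sheets → 0.
Net: 181 + 0 − 921 − 484 + 0 = -$1224 million.

-$1224 million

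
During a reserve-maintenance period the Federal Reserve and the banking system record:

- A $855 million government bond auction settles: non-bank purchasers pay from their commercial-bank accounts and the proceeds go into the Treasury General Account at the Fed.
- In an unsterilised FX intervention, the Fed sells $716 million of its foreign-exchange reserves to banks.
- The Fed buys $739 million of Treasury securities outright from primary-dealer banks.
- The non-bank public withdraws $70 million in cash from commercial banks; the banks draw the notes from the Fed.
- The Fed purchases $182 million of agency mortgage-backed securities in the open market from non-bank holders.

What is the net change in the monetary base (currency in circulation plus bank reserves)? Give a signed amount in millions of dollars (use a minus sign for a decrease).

-$650 million

Government account inflow $855 million: reserves shift to a non-base liability → −$855M.
FX sale $716 million: Fed balance sheet contracts → −$716M.
OMO purchase (from banks) $739 million: Fed balance sheet expands → +$739M.
Currency withdrawal $70 million: just a shift between currency and reserves — both are base money → 0.
Asset purchase (from non-banks) $182 million: Fed balance sheet expands → +$182M.
Net: −855 − 716 + 739 + 0 + 182 = -$650 million.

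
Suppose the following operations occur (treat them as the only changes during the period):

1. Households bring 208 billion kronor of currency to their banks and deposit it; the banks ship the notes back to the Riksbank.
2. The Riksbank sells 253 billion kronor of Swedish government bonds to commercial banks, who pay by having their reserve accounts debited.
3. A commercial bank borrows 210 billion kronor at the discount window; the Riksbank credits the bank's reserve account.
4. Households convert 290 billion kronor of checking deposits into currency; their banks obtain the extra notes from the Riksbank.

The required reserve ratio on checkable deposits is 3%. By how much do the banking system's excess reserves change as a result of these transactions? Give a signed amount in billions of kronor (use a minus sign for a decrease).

Currency deposit 208 billion kronor: reserves +208B, deposits +208B.
OMO sale (to banks) 253 billion kronor: reserves −253B, deposits 0.
Discount-window loan 210 billion kronor: reserves +210B, deposits 0.
Currency withdrawal 290 billion kronor: reserves −290B, deposits −290B.
Totals: Δreserves = −125B, Δdeposits = −82B.
Δrequired reserves = 3% × −82B = −2.46B.
Δexcess reserves = Δreserves − Δrequired = −125B − (−2.46B) = -122.54 billion.

-122.54 billion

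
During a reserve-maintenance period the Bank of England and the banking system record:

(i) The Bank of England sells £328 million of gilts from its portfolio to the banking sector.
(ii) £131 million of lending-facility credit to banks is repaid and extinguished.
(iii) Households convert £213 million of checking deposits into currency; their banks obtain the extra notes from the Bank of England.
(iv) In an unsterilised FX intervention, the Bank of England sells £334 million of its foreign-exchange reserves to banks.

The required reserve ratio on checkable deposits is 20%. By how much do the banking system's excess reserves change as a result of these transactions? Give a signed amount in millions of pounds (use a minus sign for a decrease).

-£963.4 million

OMO sale (to banks) £328 million: reserves −£328M, deposits 0.
Discount-window repayment £131 million: reserves −£131M, deposits 0.
Currency withdrawal £213 million: reserves −£213M, deposits −£213M.
FX sale £334 million: reserves −£334M, deposits 0.
Totals: Δreserves = −£1006M, Δdeposits = −£213M.
Δrequired reserves = 20% × −£213M = −£42.6M.
Δexcess reserves = Δreserves − Δrequired = −£1006M − (−£42.6M) = -£963.4 million.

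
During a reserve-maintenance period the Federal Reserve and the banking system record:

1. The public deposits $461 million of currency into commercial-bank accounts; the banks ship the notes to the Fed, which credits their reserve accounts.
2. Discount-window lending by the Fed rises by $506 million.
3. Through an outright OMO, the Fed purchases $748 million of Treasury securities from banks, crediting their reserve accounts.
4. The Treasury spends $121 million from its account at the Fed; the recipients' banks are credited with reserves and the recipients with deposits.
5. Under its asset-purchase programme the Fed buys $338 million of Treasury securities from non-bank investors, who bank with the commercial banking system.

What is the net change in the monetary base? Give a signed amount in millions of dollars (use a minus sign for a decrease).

Fed balance sheet:
  Assets:      Securities +$1086M, Loans to banks +$506M
  Liabilities: Bank reserves +$2174M, Currency in circulation −$461M, Government deposits −$121M
Monetary base = currency + reserves: −$461M + (+$2174M) = +$1713 million.

+$1713 million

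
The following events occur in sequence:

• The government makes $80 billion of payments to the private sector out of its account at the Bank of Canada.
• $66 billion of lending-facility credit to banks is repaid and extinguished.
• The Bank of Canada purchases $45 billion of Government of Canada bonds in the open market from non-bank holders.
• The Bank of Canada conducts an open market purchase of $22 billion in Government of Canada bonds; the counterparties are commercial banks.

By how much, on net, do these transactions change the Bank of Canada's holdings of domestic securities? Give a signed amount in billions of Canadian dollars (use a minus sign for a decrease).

+$67 billion

Government spending $80 billion: the Bank of Canada's securities portfolio is untouched → 0.
Discount-window repayment $66 billion: the Bank of Canada's securities portfolio is untouched → 0.
Asset purchase (from non-banks) $45 billion: securities added to the Bank of Canada's portfolio → +$45B.
OMO purchase (from banks) $22 billion: securities added to the Bank of Canada's portfolio → +$22B.
Net: 0 + 0 + 45 + 22 = +$67 billion.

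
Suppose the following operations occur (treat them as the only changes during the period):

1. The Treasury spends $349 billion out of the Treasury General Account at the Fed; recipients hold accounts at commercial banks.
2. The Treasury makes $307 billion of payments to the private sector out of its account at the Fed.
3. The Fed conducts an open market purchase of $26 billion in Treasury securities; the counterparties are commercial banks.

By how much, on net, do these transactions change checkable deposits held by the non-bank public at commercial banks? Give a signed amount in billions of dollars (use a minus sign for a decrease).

Government spending $349 billion: non-bank counterparties' bank balances rise → +$349B.
Government spending $307 billion: non-bank counterparties' bank balances rise → +$307B.
OMO purchase (from banks) $26 billion: the counterparty is a bank, so public deposits are unchanged → 0.
Net: 349 + 307 + 0 = +$656 billion.

+$656 billion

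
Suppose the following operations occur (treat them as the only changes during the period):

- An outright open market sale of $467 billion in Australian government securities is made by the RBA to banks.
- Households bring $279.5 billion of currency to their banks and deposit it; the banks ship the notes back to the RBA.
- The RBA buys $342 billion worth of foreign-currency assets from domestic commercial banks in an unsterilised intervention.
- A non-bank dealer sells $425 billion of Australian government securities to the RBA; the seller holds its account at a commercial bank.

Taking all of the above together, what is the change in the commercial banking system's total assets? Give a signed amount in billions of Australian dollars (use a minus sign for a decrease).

RBA balance sheet:
  Assets:      Securities −$42B, Foreign assets +$342B
  Liabilities: Bank reserves +$579.5B, Currency in circulation −$279.5B
Commercial banking system:
  Assets:      Reserves at CB +$579.5B, Securities +$467B, Foreign assets −$342B
  Liabilities: Checkable deposits +$704.5B
Change in total bank assets = +$704.5 billion.

+$704.5 billion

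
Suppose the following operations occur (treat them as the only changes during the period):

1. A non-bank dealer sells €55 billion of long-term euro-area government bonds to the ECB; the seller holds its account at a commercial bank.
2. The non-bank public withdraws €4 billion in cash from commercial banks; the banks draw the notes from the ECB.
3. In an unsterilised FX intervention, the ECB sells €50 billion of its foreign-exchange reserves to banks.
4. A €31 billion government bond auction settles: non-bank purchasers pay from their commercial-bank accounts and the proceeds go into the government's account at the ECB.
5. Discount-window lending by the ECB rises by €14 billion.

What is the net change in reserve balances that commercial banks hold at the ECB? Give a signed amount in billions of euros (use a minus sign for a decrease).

-€16 billion

Asset purchase (from non-banks) €55 billion: the ECB pays by crediting reserve accounts → +€55B.
Currency withdrawal €4 billion: banks swap reserves for currency → −€4B.
FX sale €50 billion: the buying banks pay out of their reserve balances → −€50B.
Government account inflow €31 billion: funds move from bank reserves into the government account → −€31B.
Discount-window loan €14 billion: the loan is credited to the bank's reserve account → +€14B.
Net: 55 − 4 − 50 − 31 + 14 = -€16 billion.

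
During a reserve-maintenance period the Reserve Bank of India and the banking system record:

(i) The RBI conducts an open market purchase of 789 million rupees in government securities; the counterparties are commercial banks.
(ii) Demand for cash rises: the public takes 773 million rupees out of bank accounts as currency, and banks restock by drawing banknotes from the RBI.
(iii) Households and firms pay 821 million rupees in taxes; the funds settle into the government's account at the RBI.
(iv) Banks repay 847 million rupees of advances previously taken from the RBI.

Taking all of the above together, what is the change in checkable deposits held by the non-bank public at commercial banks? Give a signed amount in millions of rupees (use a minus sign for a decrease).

-1594 million

RBI balance sheet:
  Assets:      Securities +789M, Loans to banks −847M
  Liabilities: Bank reserves −1652M, Currency in circulation +773M, Government deposits +821M
Commercial banking system:
  Assets:      Reserves at CB −1652M, Securities −789M
  Liabilities: Checkable deposits −1594M, Borrowings from CB −847M
So the change in checkable deposits held by the non-bank public at commercial banks is -1594 million.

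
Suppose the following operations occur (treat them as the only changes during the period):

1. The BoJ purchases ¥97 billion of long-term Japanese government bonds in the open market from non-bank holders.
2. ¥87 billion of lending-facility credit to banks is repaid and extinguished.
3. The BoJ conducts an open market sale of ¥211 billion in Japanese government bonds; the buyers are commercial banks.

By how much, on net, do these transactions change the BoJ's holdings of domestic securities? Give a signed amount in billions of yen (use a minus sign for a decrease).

-¥114 billion

BoJ balance sheet:
  Assets:      Securities −¥114B, Loans to banks −¥87B
  Liabilities: Bank reserves −¥201B
Commercial banking system:
  Assets:      Reserves at CB −¥201B, Securities +¥211B
  Liabilities: Checkable deposits +¥97B, Borrowings from CB −¥87B
So the change in the BoJ's holdings of domestic securities is -¥114 billion.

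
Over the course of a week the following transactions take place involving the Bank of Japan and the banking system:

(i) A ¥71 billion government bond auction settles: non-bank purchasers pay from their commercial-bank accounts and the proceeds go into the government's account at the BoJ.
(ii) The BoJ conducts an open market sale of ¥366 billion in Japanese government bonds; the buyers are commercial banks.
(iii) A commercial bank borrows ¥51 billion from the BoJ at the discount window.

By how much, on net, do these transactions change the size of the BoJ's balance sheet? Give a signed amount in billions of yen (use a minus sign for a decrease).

BoJ balance sheet:
  Assets:      Securities −¥366B, Loans to banks +¥51B
  Liabilities: Bank reserves −¥386B, Government deposits +¥71B
Commercial banking system:
  Assets:      Reserves at CB −¥386B, Securities +¥366B
  Liabilities: Checkable deposits −¥71B, Borrowings from CB +¥51B
Change in total BoJ assets = -¥315 billion.

-¥315 billion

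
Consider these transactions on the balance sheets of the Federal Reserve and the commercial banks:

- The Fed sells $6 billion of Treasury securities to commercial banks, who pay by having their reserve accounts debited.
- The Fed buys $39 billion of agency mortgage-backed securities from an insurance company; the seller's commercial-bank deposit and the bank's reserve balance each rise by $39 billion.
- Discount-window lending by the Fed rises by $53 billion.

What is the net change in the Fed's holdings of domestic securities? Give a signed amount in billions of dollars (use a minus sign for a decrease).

OMO sale (to banks) $6 billion: securities removed from the Fed's portfolio → −$6B.
Asset purchase (from non-banks) $39 billion: securities added to the Fed's portfolio → +$39B.
Discount-window loan $53 billion: the Fed's securities portfolio is untouched → 0.
Net: −6 + 39 + 0 = +$33 billion.

+$33 billion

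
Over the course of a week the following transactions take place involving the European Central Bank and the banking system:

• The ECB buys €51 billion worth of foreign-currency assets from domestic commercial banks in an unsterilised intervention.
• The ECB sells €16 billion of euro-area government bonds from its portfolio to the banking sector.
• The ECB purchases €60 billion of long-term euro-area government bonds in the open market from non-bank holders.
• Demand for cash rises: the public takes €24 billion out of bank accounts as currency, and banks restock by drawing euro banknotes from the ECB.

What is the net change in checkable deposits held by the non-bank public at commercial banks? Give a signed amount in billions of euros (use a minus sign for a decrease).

+€36 billion

ECB balance sheet:
  Assets:      Securities +€44B, Foreign assets +€51B
  Liabilities: Bank reserves +€71B, Currency in circulation +€24B
Commercial banking system:
  Assets:      Reserves at CB +€71B, Securities +€16B, Foreign assets −€51B
  Liabilities: Checkable deposits +€36B
So the change in checkable deposits held by the non-bank public at commercial banks is +€36 billion.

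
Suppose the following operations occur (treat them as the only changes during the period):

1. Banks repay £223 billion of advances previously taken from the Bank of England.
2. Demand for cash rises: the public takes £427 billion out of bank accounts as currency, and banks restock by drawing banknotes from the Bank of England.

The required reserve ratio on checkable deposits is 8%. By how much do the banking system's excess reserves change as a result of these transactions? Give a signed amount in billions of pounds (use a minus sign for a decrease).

-£615.84 billion

Discount-window repayment £223 billion: reserves −£223B, deposits 0.
Currency withdrawal £427 billion: reserves −£427B, deposits −£427B.
Totals: Δreserves = −£650B, Δdeposits = −£427B.
Δrequired reserves = 8% × −£427B = −£34.16B.
Δexcess reserves = Δreserves − Δrequired = −£650B − (−£34.16B) = -£615.84 billion.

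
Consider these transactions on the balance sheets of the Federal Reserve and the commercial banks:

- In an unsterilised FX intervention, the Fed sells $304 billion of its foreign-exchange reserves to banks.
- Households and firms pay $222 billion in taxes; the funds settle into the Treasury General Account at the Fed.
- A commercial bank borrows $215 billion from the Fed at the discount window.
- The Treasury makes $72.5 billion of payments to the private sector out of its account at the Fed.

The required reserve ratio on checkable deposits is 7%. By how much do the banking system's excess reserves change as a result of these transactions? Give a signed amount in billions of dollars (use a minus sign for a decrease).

-$228.035 billion

FX sale $304 billion: reserves −$304B, deposits 0.
Government account inflow $222 billion: reserves −$222B, deposits −$222B.
Discount-window loan $215 billion: reserves +$215B, deposits 0.
Government spending $72.5 billion: reserves +$72.5B, deposits +$72.5B.
Totals: Δreserves = −$238.5B, Δdeposits = −$149.5B.
Δrequired reserves = 7% × −$149.5B = −$10.465B.
Δexcess reserves = Δreserves − Δrequired = −$238.5B − (−$10.465B) = -$228.035 billion.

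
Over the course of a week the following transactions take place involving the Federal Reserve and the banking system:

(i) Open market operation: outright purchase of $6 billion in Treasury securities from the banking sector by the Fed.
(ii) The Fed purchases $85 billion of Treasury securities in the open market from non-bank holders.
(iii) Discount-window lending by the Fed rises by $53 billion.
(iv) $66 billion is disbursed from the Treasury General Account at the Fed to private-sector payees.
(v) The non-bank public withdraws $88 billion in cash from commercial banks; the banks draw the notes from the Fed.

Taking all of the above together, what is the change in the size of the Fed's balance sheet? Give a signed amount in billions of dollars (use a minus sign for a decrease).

+$144 billion

OMO purchase (from banks) $6 billion: a Fed asset is acquired → +$6B.
Asset purchase (from non-banks) $85 billion: a Fed asset is acquired → +$85B.
Discount-window loan $53 billion: a Fed asset is acquired → +$53B.
Government spending $66 billion: only the composition of liabilities changes → 0.
Currency withdrawal $88 billion: only the composition of liabilities changes → 0.
Net: 6 + 85 + 53 + 0 + 0 = +$144 billion.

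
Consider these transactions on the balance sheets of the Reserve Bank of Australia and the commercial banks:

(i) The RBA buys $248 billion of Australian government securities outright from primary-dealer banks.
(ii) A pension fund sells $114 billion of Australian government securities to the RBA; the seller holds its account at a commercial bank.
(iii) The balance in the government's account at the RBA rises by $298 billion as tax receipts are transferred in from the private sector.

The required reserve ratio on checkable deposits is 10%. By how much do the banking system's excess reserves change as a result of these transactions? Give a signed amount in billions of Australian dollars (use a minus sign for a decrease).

OMO purchase (from banks) $248 billion: reserves +$248B, deposits 0.
Asset purchase (from non-banks) $114 billion: reserves +$114B, deposits +$114B.
Government account inflow $298 billion: reserves −$298B, deposits −$298B.
Totals: Δreserves = +$64B, Δdeposits = −$184B.
Δrequired reserves = 10% × −$184B = −$18.4B.
Δexcess reserves = Δreserves − Δrequired = +$64B − (−$18.4B) = +$82.4 billion.

+$82.4 billion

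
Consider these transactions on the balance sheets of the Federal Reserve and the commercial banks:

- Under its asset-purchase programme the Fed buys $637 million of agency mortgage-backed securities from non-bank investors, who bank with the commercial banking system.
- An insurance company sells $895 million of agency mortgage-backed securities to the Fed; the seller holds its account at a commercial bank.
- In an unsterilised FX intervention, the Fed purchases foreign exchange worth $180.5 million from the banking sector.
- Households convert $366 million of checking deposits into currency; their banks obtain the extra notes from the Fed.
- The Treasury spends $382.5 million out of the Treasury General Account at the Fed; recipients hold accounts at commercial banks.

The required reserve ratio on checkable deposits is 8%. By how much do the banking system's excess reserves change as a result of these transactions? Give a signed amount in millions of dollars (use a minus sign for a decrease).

+$1605.12 million

Asset purchase (from non-banks) $637 million: reserves +$637M, deposits +$637M.
Asset purchase (from non-banks) $895 million: reserves +$895M, deposits +$895M.
FX purchase $180.5 million: reserves +$180.5M, deposits 0.
Currency withdrawal $366 million: reserves −$366M, deposits −$366M.
Government spending $382.5 million: reserves +$382.5M, deposits +$382.5M.
Totals: Δreserves = +$1729M, Δdeposits = +$1548.5M.
Δrequired reserves = 8% × +$1548.5M = +$123.88M.
Δexcess reserves = Δreserves − Δrequired = +$1729M − (+$123.88M) = +$1605.12 million.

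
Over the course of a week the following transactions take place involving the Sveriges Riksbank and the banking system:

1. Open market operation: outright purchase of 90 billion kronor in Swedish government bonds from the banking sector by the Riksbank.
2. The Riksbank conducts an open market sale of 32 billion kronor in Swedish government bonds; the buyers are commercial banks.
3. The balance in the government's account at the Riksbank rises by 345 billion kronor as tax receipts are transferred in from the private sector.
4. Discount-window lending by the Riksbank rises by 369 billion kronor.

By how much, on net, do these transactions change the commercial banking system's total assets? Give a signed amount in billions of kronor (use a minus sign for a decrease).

OMO purchase (from banks) 90 billion kronor: just an asset swap on bank balance sheets → 0.
OMO sale (to banks) 32 billion kronor: just an asset swap on bank balance sheets → 0.
Government account inflow 345 billion kronor: bank balance sheets shrink → −345B.
Discount-window loan 369 billion kronor: bank balance sheets expand → +369B.
Net: 0 + 0 − 345 + 369 = +24 billion.

+24 billion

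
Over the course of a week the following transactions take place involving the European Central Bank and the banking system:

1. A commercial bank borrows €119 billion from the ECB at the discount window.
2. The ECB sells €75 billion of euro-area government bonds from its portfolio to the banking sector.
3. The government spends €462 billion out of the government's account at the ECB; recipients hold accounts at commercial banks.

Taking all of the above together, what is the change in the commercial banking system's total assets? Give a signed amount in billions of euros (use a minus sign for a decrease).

ECB balance sheet:
  Assets:      Securities −€75B, Loans to banks +€119B
  Liabilities: Bank reserves +€506B, Government deposits −€462B
Commercial banking system:
  Assets:      Reserves at CB +€506B, Securities +€75B
  Liabilities: Checkable deposits +€462B, Borrowings from CB +€119B
Change in total bank assets = +€581 billion.

+€581 billion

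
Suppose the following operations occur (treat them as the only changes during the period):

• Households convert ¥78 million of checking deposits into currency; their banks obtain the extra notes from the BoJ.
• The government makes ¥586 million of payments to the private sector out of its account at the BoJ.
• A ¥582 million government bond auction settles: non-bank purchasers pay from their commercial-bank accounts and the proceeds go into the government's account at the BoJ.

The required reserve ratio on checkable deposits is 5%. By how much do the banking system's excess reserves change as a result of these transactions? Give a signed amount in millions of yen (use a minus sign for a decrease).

Currency withdrawal ¥78 million: reserves −¥78M, deposits −¥78M.
Government spending ¥586 million: reserves +¥586M, deposits +¥586M.
Government account inflow ¥582 million: reserves −¥582M, deposits −¥582M.
Totals: Δreserves = −¥74M, Δdeposits = −¥74M.
Δrequired reserves = 5% × −¥74M = −¥3.7M.
Δexcess reserves = Δreserves − Δrequired = −¥74M − (−¥3.7M) = -¥70.3 million.

-¥70.3 million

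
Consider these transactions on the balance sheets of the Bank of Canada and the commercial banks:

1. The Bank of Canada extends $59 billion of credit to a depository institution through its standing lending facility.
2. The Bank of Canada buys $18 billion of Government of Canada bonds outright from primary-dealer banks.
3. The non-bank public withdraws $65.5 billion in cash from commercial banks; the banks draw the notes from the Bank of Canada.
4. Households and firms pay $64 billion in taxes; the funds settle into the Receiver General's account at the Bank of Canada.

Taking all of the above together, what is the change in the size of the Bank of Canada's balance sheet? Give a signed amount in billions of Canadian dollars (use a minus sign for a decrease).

Discount-window loan $59 billion: a Bank of Canada asset is acquired → +$59B.
OMO purchase (from banks) $18 billion: a Bank of Canada asset is acquired → +$18B.
Currency withdrawal $65.5 billion: only the composition of liabilities changes → 0.
Government account inflow $64 billion: only the composition of liabilities changes → 0.
Net: 59 + 18 + 0 + 0 = +$77 billion.

+$77 billion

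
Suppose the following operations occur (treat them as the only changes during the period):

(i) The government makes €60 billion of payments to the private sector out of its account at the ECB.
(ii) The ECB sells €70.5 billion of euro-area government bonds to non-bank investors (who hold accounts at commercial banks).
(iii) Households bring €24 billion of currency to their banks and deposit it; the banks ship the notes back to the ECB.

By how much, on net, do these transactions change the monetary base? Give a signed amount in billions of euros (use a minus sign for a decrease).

Government spending €60 billion: a non-base liability converts back to reserves → +€60B.
Asset sale (to non-banks) €70.5 billion: ECB balance sheet contracts → −€70.5B.
Currency deposit €24 billion: just a shift between currency and reserves — both are base money → 0.
Net: 60 − 70.5 + 0 = -€10.5 billion.

-€10.5 billion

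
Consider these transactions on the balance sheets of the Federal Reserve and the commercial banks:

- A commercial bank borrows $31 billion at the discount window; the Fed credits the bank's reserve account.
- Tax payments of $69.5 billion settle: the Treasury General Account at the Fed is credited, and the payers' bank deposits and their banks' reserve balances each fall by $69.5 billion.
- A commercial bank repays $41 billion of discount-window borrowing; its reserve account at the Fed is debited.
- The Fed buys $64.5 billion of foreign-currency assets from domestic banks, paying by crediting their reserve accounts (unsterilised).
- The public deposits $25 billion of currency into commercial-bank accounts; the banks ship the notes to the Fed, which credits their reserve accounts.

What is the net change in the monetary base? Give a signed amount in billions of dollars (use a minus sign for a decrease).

Discount-window loan $31 billion: Fed balance sheet expands → +$31B.
Government account inflow $69.5 billion: reserves shift to a non-base liability → −$69.5B.
Discount-window repayment $41 billion: Fed balance sheet contracts → −$41B.
FX purchase $64.5 billion: Fed balance sheet expands → +$64.5B.
Currency deposit $25 billion: just a shift between currency and reserves — both are base money → 0.
Net: 31 − 69.5 − 41 + 64.5 + 0 = -$15 billion.

-$15 billion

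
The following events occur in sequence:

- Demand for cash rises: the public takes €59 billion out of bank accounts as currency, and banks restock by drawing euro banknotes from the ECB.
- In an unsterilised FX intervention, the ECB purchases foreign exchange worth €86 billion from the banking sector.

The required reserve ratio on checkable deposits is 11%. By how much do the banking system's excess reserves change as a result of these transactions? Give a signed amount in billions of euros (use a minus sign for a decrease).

Currency withdrawal €59 billion: reserves −€59B, deposits −€59B.
FX purchase €86 billion: reserves +€86B, deposits 0.
Totals: Δreserves = +€27B, Δdeposits = −€59B.
Δrequired reserves = 11% × −€59B = −€6.49B.
Δexcess reserves = Δreserves − Δrequired = +€27B − (−€6.49B) = +€33.49 billion.

+€33.49 billion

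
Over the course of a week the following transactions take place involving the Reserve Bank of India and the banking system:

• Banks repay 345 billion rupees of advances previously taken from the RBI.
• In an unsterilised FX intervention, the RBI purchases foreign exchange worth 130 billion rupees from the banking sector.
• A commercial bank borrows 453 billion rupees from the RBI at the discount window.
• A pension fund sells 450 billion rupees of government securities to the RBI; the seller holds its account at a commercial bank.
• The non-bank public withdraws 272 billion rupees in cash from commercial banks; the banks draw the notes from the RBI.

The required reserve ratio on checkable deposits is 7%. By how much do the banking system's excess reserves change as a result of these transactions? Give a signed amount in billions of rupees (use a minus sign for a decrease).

Discount-window repayment 345 billion rupees: reserves −345B, deposits 0.
FX purchase 130 billion rupees: reserves +130B, deposits 0.
Discount-window loan 453 billion rupees: reserves +453B, deposits 0.
Asset purchase (from non-banks) 450 billion rupees: reserves +450B, deposits +450B.
Currency withdrawal 272 billion rupees: reserves −272B, deposits −272B.
Totals: Δreserves = +416B, Δdeposits = +178B.
Δrequired reserves = 7% × +178B = +12.46B.
Δexcess reserves = Δreserves − Δrequired = +416B − (+12.46B) = +403.54 billion.

+403.54 billion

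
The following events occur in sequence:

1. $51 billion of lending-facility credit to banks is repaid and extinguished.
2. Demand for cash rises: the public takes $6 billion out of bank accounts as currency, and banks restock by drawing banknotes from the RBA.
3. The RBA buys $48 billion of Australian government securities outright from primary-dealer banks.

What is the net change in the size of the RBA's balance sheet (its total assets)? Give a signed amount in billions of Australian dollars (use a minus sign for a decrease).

-$3 billion

Discount-window repayment $51 billion: an RBA asset is shed → −$51B.
Currency withdrawal $6 billion: only the composition of liabilities changes → 0.
OMO purchase (from banks) $48 billion: an RBA asset is acquired → +$48B.
Net: −51 + 0 + 48 = -$3 billion.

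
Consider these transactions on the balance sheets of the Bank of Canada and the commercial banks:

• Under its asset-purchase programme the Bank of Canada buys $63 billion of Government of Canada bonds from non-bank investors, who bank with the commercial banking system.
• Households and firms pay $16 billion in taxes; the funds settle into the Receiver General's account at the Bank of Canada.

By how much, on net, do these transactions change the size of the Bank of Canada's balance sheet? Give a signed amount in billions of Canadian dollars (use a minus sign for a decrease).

Asset purchase (from non-banks) $63 billion: a Bank of Canada asset is acquired → +$63B.
Government account inflow $16 billion: only the composition of liabilities changes → 0.
Net: 63 + 0 = +$63 billion.

+$63 billion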